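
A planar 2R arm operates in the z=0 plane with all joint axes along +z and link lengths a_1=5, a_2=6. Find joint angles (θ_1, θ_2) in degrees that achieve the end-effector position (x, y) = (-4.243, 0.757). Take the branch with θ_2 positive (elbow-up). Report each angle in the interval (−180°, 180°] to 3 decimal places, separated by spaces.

90.008 134.997

cos θ_2 = (18.5761−5²−6²)/(2·5·6) = -0.7071; θ_2 = 134.9966° (elbow-up)
β = atan2(0.7570,-4.2430) = 169.8842°; ψ = atan2(4.2429,0.7576) = 79.8760°
θ_1 = β − ψ = 90.0082°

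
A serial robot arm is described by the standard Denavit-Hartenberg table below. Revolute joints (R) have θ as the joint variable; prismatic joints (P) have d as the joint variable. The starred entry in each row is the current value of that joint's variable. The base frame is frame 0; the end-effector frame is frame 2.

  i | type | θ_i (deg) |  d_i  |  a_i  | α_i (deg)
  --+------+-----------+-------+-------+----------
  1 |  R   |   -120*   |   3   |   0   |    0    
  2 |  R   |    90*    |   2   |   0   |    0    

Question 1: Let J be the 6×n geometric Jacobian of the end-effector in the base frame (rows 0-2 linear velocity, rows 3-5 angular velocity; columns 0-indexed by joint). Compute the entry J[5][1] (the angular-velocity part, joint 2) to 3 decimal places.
axis z_1 = (0.0000,0.0000,1.0000); lever o_n−o_1 = (0.0000,0.0000,2.0000)
cross product → J_v[:, 1] = (0.0000,0.0000,0.0000)
J_ω[:, 1] = z_1
entry J[5][1] = 1.0000

1.000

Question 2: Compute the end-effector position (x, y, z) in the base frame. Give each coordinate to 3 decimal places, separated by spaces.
0.000 0.000 5.000

after link 1: o_1 = (0.0000, 0.0000, 3.0000)
after link 2: o_2 = (0.0000, 0.0000, 5.0000)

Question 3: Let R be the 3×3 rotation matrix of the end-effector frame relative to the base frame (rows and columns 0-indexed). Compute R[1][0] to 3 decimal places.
-0.500

End-effector x-axis (col 0 of R) = (0.8660,-0.5000,0.0000)
R[1][0] = -0.5000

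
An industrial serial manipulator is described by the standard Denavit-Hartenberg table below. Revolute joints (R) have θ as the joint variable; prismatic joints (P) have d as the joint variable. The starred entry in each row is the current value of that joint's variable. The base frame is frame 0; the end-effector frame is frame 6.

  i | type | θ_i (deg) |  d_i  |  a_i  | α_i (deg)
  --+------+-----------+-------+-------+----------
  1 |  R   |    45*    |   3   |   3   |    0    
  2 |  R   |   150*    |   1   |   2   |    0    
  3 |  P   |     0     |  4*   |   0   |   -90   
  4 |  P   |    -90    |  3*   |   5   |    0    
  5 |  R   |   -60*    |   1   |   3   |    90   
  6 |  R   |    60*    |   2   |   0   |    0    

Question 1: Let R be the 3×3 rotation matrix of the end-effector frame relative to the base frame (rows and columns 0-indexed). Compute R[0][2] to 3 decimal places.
End-effector z-axis (col 2 of R) = (0.4830,0.1294,-0.8660)
R[0][2] = 0.4830

0.483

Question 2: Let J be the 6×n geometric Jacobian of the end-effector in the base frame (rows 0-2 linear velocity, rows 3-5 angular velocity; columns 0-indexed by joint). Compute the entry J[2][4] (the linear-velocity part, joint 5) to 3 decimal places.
3.598

axis z_4 = (0.2588,-0.9659,0.0000); lever o_n−o_4 = (3.7343,-0.0347,-0.2321)
cross product → J_v[:, 4] = (0.2241,0.0601,3.5981)
J_ω[:, 4] = z_4
entry J[2][4] = 3.5981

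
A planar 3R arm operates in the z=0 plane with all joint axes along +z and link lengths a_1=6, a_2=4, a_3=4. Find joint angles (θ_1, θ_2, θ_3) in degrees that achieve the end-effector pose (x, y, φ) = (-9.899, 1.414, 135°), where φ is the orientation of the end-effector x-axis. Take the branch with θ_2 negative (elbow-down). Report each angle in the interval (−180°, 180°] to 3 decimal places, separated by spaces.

wrist centre = target − a_3·(cos φ, sin φ) = (-7.0706, -1.4144)
cos θ_2 = (51.9936−6²−4²)/(2·6·4) = -0.0001; θ_2 = -90.0076° (elbow-down)
β = atan2(-1.4144,-7.0706) = -168.6876°; ψ = atan2(-4.0000,5.9995) = -33.6924°
θ_1 = β − ψ = -134.9952°
θ_3 = φ − θ_1 − θ_2 = 0.0028° (wrapped to (-180°,180°])

-134.995 -90.008 0.003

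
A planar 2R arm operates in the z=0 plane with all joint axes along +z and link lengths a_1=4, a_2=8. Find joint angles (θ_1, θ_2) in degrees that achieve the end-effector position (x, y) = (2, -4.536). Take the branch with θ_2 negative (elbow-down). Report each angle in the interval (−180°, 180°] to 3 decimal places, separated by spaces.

59.997 -149.998

cos θ_2 = (24.5753−4²−8²)/(2·4·8) = -0.8660; θ_2 = -149.9983° (elbow-down)
β = atan2(-4.5360,2.0000) = -66.2065°; ψ = atan2(-4.0002,-2.9281) = -126.2036°
θ_1 = β − ψ = 59.9971°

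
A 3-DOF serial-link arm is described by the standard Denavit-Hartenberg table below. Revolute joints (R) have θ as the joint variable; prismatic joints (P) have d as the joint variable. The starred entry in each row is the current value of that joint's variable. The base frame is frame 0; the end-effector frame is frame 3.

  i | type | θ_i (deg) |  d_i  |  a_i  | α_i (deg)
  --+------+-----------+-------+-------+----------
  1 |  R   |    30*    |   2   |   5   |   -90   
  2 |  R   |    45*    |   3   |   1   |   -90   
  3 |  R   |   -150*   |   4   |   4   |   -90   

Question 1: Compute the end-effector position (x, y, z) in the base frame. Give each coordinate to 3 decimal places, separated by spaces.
-2.128 4.545 0.914

after link 1: o_1 = (4.3301, 2.5000, 2.0000)
after link 2: o_2 = (3.4425, 5.4516, 1.2929)
after link 3: o_3 = (-2.1283, 4.5447, 0.9140)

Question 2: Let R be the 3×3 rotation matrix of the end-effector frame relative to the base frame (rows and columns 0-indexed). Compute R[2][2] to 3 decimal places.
End-effector z-axis (col 2 of R) = (-0.1268,0.9268,-0.3536)
R[2][2] = -0.3536

-0.354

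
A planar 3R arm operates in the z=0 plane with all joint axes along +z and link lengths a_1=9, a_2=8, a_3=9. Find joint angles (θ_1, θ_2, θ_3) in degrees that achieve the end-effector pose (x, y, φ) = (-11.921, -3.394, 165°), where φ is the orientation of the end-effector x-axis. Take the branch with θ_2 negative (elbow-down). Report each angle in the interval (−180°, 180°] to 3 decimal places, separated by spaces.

-60.003 -135.001 0.004

wrist centre = target − a_3·(cos φ, sin φ) = (-3.2277, -5.7234)
cos θ_2 = (43.1748−9²−8²)/(2·9·8) = -0.7071; θ_2 = -135.0010° (elbow-down)
β = atan2(-5.7234,-3.2277) = -119.4206°; ψ = atan2(-5.6568,3.3430) = -59.4176°
θ_1 = β − ψ = -60.0030°
θ_3 = φ − θ_1 − θ_2 = 0.0040° (wrapped to (-180°,180°])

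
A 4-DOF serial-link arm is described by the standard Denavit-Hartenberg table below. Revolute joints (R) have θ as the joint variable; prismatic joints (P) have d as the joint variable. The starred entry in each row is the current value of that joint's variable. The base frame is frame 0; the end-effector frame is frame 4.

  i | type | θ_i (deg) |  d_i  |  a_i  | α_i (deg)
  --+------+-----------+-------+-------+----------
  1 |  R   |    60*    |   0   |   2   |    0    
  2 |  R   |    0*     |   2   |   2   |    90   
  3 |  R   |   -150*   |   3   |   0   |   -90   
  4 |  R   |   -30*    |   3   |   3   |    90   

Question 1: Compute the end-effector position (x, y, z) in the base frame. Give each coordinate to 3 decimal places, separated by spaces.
5.522 0.565 -1.897

after link 1: o_1 = (1.0000, 1.7321, 0.0000)
after link 2: o_2 = (2.0000, 3.4641, 2.0000)
after link 3: o_3 = (4.5981, 1.9641, 2.0000)
after link 4: o_4 = (5.5221, 0.5646, -1.8971)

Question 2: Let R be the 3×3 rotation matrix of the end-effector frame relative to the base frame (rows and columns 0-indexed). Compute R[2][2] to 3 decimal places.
0.250

End-effector z-axis (col 2 of R) = (0.9665,-0.0580,0.2500)
R[2][2] = 0.2500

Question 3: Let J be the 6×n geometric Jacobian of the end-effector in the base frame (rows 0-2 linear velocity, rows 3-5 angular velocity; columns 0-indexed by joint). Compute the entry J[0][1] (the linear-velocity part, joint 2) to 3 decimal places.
1.167

axis z_1 = (0.0000,0.0000,1.0000); lever o_n−o_1 = (4.5221,-1.1675,-1.8971)
cross product → J_v[:, 1] = (1.1675,4.5221,-0.0000)
J_ω[:, 1] = z_1
entry J[0][1] = 1.1675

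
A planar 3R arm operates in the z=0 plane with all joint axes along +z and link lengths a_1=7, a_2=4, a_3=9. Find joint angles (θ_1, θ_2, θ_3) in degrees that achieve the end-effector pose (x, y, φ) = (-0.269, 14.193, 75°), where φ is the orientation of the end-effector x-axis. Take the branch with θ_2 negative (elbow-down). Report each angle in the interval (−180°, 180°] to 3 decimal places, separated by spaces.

wrist centre = target − a_3·(cos φ, sin φ) = (-2.5984, 5.4997)
cos θ_2 = (36.9979−7²−4²)/(2·7·4) = -0.5000; θ_2 = -120.0025° (elbow-down)
β = atan2(5.4997,-2.5984) = 115.2888°; ψ = atan2(-3.4640,4.9998) = -34.7151°
θ_1 = β − ψ = 150.0040°
θ_3 = φ − θ_1 − θ_2 = 44.9985° (wrapped to (-180°,180°])

150.004 -120.003 44.999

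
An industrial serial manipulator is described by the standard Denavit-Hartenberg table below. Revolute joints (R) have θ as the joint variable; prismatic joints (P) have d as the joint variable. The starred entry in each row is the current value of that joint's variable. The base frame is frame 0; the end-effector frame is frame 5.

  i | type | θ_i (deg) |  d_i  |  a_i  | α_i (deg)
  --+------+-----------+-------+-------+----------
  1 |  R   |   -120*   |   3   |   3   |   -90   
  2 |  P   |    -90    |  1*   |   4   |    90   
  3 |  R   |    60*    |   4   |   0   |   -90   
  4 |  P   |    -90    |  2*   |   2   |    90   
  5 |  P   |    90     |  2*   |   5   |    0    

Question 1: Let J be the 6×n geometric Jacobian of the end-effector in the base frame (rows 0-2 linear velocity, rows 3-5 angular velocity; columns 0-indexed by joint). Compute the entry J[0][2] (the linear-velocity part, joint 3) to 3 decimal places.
axis z_2 = (0.5000,0.8660,0.0000); lever o_n−o_2 = (4.5311,4.3122,-7.0622)
cross product → J_v[:, 2] = (-6.1160,3.5311,-1.7679)
J_ω[:, 2] = z_2
entry J[0][2] = -6.1160

-6.116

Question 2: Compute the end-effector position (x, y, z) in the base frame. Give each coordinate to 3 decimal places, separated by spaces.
after link 1: o_1 = (-1.5000, -2.5981, 3.0000)
after link 2: o_2 = (-0.6340, -3.0981, 7.0000)
after link 3: o_3 = (1.3660, 0.3660, 7.0000)
after link 4: o_4 = (3.2321, 1.5981, 5.2679)
after link 5: o_5 = (3.8971, 1.2141, -0.0622)

3.897 1.214 -0.062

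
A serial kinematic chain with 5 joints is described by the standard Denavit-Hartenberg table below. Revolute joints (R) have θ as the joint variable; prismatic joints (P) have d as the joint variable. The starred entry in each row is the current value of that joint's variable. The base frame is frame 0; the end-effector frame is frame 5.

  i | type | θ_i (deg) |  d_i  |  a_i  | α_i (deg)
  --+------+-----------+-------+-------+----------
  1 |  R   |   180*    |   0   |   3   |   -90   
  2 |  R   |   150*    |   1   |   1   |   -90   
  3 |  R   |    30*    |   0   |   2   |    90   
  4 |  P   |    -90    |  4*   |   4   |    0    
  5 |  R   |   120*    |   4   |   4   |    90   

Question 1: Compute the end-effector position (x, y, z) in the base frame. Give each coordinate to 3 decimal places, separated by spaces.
4.428 -5.196 -6.598

after link 1: o_1 = (-3.0000, 0.0000, 0.0000)
after link 2: o_2 = (-2.1340, -1.0000, -0.5000)
after link 3: o_3 = (-0.6340, -0.0000, -1.3660)
after link 4: o_4 = (-0.9019, -3.4641, -5.8301)
after link 5: o_5 = (4.4282, -5.1962, -6.5981)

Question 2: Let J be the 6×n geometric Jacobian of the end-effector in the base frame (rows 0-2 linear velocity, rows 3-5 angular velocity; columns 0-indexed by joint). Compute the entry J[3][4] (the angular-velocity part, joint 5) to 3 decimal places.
0.433

axis z_4 = (0.4330,-0.8660,-0.2500); lever o_n−o_4 = (5.3301,-1.7321,-0.7679)
cross product → J_v[:, 4] = (0.2321,-1.0000,3.8660)
J_ω[:, 4] = z_4
entry J[3][4] = 0.4330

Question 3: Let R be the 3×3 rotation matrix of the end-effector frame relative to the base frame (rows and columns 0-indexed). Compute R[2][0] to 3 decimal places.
0.058

End-effector x-axis (col 0 of R) = (0.8995,0.4330,0.0580)
R[2][0] = 0.0580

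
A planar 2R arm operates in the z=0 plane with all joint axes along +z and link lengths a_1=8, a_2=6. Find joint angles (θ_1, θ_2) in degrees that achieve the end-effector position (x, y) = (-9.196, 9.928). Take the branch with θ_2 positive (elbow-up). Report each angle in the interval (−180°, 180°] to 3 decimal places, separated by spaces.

cos θ_2 = (183.1316−8²−6²)/(2·8·6) = 0.8660; θ_2 = 30.0082° (elbow-up)
β = atan2(9.9280,-9.1960) = 132.8080°; ψ = atan2(3.0007,13.1957) = 12.8113°
θ_1 = β − ψ = 119.9967°

119.997 30.008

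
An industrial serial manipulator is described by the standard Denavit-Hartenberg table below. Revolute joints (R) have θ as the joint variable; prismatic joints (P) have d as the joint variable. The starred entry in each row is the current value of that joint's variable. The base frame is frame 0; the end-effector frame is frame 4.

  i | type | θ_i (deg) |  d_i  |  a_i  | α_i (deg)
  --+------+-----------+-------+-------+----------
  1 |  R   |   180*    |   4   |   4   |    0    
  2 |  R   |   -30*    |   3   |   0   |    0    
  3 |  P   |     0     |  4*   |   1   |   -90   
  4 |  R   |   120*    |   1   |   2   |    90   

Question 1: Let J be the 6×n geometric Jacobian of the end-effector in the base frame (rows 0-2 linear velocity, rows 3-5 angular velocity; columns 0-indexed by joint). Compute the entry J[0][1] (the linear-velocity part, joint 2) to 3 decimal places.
0.866

axis z_1 = (0.0000,0.0000,1.0000); lever o_n−o_1 = (-0.5000,-0.8660,5.2679)
cross product → J_v[:, 1] = (0.8660,-0.5000,0.0000)
J_ω[:, 1] = z_1
entry J[0][1] = 0.8660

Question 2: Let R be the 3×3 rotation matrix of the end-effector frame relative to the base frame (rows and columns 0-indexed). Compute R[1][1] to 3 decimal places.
End-effector y-axis (col 1 of R) = (-0.5000,-0.8660,0.0000)
R[1][1] = -0.8660

-0.866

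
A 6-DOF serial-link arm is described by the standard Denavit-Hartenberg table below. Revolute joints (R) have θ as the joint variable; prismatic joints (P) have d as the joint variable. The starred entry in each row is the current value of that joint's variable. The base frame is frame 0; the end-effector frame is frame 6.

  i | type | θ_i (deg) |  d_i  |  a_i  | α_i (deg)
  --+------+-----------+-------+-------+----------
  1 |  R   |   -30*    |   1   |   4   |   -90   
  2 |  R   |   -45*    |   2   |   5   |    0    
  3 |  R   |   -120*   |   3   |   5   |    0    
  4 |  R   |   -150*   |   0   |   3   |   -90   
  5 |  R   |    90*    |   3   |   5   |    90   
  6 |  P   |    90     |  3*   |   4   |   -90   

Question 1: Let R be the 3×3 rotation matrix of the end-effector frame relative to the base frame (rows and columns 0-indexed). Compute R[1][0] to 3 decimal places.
End-effector x-axis (col 0 of R) = (-0.6124,0.3536,-0.7071)
R[1][0] = 0.3536

0.354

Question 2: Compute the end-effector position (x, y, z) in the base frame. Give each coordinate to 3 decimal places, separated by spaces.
after link 1: o_1 = (3.4641, -2.0000, 1.0000)
after link 2: o_2 = (7.5260, -2.0357, 4.5355)
after link 3: o_3 = (4.8434, 2.9772, 5.8296)
after link 4: o_4 = (6.6805, 1.9165, 3.7083)
after link 5: o_5 = (2.3434, -1.3530, 1.5870)
after link 6: o_6 = (1.7310, -0.9994, -3.3628)

1.731 -0.999 -3.363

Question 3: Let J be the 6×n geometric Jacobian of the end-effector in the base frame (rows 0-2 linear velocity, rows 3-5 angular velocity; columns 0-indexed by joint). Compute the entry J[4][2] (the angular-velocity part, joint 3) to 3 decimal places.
0.866

axis z_2 = (0.5000,0.8660,0.0000); lever o_n−o_2 = (-5.7950,1.0363,-7.8983)
cross product → J_v[:, 2] = (-6.8401,3.9491,5.5367)
J_ω[:, 2] = z_2
entry J[4][2] = 0.8660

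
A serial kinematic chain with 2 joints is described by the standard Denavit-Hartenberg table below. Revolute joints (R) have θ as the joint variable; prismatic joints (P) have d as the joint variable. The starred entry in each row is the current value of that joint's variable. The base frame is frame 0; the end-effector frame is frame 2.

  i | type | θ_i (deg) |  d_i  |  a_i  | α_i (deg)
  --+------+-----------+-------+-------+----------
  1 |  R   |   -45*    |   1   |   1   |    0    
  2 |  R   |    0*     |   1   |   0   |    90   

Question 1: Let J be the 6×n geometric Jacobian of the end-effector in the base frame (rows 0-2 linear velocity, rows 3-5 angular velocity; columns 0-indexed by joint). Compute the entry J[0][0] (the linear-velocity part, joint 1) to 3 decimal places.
axis z_0 = ẑ; lever o_n−o_0 = (0.7071,-0.7071,2.0000)
cross product → J_v[:, 0] = (0.7071,0.7071,-0.0000)
J_ω[:, 0] = z_0
entry J[0][0] = 0.7071

0.707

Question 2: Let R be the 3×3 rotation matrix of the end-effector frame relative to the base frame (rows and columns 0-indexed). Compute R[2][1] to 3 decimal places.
End-effector y-axis (col 1 of R) = (0.0000,0.0000,1.0000)
R[2][1] = 1.0000

1.000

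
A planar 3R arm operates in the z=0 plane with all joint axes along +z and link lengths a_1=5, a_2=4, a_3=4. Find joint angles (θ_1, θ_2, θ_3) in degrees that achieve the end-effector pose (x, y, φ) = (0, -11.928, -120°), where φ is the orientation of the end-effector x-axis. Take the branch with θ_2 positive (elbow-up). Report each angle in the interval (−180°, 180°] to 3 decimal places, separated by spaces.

wrist centre = target − a_3·(cos φ, sin φ) = (2.0000, -8.4639)
cos θ_2 = (75.6376−5²−4²)/(2·5·4) = 0.8659; θ_2 = 30.0099° (elbow-up)
β = atan2(-8.4639,2.0000) = -76.7050°; ψ = atan2(2.0006,8.4638) = 13.2990°
θ_1 = β − ψ = -90.0040°
θ_3 = φ − θ_1 − θ_2 = -60.0058° (wrapped to (-180°,180°])

-90.004 30.010 -60.006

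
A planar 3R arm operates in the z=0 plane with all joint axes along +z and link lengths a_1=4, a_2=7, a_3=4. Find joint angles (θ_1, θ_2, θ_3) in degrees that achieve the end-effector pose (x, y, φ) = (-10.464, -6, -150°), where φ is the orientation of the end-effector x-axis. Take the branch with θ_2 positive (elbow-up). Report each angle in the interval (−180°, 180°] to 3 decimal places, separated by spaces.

149.489 90.001 -29.490

wrist centre = target − a_3·(cos φ, sin φ) = (-6.9999, -4.0000)
cos θ_2 = (64.9986−4²−7²)/(2·4·7) = -0.0000; θ_2 = 90.0015° (elbow-up)
β = atan2(-4.0000,-6.9999) = -150.2548°; ψ = atan2(7.0000,3.9998) = 60.2562°
θ_1 = β − ψ = -210.5110°
θ_3 = φ − θ_1 − θ_2 = -29.4905° (wrapped to (-180°,180°])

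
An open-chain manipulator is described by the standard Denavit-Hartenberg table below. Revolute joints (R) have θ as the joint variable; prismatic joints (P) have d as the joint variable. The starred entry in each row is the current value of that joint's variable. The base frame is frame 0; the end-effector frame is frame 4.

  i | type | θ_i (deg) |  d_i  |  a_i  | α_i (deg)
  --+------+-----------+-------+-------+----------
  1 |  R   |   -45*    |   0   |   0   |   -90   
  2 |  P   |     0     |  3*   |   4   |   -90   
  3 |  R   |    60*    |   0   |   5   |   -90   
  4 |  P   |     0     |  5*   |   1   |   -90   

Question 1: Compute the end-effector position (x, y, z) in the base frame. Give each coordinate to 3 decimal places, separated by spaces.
after link 1: o_1 = (0.0000, 0.0000, 0.0000)
after link 2: o_2 = (4.9497, -0.7071, 0.0000)
after link 3: o_3 = (3.6557, -5.5367, -0.0000)
after link 4: o_4 = (-1.4328, -5.2086, -0.0000)

-1.433 -5.209 -0.000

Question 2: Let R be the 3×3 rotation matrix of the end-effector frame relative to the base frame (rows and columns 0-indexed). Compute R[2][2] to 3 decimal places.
1.000

End-effector z-axis (col 2 of R) = (-0.0000,-0.0000,1.0000)
R[2][2] = 1.0000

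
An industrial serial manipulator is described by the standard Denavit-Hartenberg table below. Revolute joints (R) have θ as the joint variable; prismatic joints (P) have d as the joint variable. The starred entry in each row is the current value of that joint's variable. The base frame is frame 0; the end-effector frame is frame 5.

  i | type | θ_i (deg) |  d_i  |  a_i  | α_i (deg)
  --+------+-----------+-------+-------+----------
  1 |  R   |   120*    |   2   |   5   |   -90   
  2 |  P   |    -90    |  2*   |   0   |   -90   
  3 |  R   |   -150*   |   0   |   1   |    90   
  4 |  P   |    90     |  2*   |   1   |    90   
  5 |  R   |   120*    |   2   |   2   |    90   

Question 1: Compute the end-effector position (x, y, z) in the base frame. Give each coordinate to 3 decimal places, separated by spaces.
-2.732 4.196 -2.464

after link 1: o_1 = (-2.5000, 4.3301, 2.0000)
after link 2: o_2 = (-4.2321, 3.3301, 2.0000)
after link 3: o_3 = (-4.6651, 3.0801, 1.1340)
after link 4: o_4 = (-3.6651, 4.8122, 0.1340)
after link 5: o_5 = (-2.7321, 4.1962, -2.4641)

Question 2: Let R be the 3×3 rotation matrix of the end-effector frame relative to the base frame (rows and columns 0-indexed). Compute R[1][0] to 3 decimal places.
-0.058

End-effector x-axis (col 0 of R) = (0.8995,-0.0580,-0.4330)
R[1][0] = -0.0580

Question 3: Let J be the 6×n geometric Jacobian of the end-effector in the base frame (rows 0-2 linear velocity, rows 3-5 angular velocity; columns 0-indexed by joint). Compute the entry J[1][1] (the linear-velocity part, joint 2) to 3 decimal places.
prismatic axis z_1 = (-0.8660,-0.5000,0.0000)
J_v[:, 1] = z_1; J_ω[:, 1] = (0,0,0)
entry J[1][1] = -0.5000

-0.500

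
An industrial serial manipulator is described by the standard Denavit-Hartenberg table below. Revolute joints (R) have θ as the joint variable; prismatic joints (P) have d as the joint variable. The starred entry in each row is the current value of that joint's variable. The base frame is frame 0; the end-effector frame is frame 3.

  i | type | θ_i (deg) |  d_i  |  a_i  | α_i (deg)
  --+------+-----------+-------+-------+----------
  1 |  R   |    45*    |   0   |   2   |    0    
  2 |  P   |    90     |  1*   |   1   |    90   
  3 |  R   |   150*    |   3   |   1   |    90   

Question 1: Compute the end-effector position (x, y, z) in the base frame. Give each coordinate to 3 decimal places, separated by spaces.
3.441 3.630 1.500

after link 1: o_1 = (1.4142, 1.4142, 0.0000)
after link 2: o_2 = (0.7071, 2.1213, 1.0000)
after link 3: o_3 = (3.4408, 3.6303, 1.5000)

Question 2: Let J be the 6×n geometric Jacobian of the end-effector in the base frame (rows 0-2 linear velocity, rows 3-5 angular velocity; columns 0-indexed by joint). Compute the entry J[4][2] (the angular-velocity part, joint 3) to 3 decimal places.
0.707

axis z_2 = (0.7071,0.7071,0.0000); lever o_n−o_2 = (2.7337,1.5089,0.5000)
cross product → J_v[:, 2] = (0.3536,-0.3536,-0.8660)
J_ω[:, 2] = z_2
entry J[4][2] = 0.7071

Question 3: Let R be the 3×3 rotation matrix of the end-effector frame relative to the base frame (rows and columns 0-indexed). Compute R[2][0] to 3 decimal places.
0.500

End-effector x-axis (col 0 of R) = (0.6124,-0.6124,0.5000)
R[2][0] = 0.5000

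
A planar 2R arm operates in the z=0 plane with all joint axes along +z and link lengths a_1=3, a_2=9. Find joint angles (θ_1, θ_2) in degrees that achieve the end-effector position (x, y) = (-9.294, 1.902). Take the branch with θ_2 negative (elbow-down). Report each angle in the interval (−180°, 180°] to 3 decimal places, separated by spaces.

cos θ_2 = (89.9960−3²−9²)/(2·3·9) = -0.0001; θ_2 = -90.0042° (elbow-down)
β = atan2(1.9020,-9.2940) = 168.4342°; ψ = atan2(-9.0000,2.9993) = -71.5688°
θ_1 = β − ψ = 240.0031°

-119.997 -90.004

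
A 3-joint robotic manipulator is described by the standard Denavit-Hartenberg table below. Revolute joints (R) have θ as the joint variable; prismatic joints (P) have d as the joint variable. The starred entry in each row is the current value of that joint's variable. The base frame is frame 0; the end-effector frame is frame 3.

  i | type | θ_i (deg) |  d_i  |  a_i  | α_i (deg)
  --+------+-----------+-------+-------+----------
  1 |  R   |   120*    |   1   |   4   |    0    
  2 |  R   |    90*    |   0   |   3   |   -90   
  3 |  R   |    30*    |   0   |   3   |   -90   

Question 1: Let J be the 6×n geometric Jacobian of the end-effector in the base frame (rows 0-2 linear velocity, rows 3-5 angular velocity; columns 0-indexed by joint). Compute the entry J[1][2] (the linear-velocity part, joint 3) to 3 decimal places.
0.750

axis z_2 = (0.5000,-0.8660,0.0000); lever o_n−o_2 = (-2.2500,-1.2990,-1.5000)
cross product → J_v[:, 2] = (1.2990,0.7500,-2.5981)
J_ω[:, 2] = z_2
entry J[1][2] = 0.7500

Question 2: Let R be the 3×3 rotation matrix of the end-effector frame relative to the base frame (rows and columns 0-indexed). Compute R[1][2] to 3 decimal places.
End-effector z-axis (col 2 of R) = (0.4330,0.2500,-0.8660)
R[1][2] = 0.2500

0.250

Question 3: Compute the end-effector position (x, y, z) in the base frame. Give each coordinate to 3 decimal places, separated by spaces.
after link 1: o_1 = (-2.0000, 3.4641, 1.0000)
after link 2: o_2 = (-4.5981, 1.9641, 1.0000)
after link 3: o_3 = (-6.8481, 0.6651, -0.5000)

-6.848 0.665 -0.500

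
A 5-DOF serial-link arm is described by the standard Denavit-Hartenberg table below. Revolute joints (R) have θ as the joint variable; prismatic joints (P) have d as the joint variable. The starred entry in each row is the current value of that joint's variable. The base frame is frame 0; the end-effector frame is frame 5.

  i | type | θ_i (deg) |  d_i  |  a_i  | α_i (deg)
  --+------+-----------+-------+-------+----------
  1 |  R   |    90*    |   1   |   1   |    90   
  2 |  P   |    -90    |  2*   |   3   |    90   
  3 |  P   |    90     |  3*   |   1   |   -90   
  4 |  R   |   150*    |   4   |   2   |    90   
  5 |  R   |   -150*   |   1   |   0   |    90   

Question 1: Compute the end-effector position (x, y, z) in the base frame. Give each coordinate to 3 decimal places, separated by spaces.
after link 1: o_1 = (0.0000, 1.0000, 1.0000)
after link 2: o_2 = (2.0000, 1.0000, -2.0000)
after link 3: o_3 = (3.0000, -2.0000, -2.0000)
after link 4: o_4 = (1.2679, -1.0000, 2.0000)
after link 5: o_5 = (1.7679, -0.1340, 2.0000)

1.768 -0.134 2.000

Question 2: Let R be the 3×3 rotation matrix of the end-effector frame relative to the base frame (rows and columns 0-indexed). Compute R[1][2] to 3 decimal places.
End-effector z-axis (col 2 of R) = (0.4330,-0.2500,0.8660)
R[1][2] = -0.2500

-0.250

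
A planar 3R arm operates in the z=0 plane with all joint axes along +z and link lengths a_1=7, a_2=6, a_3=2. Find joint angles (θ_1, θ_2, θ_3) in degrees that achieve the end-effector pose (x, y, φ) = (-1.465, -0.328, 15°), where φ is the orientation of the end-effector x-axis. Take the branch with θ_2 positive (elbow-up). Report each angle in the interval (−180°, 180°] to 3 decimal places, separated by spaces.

134.997 150.000 90.003

wrist centre = target − a_3·(cos φ, sin φ) = (-3.3969, -0.8456)
cos θ_2 = (12.2537−7²−6²)/(2·7·6) = -0.8660; θ_2 = 150.0002° (elbow-up)
β = atan2(-0.8456,-3.3969) = -166.0205°; ψ = atan2(3.0000,1.8038) = 58.9822°
θ_1 = β − ψ = -225.0028°
θ_3 = φ − θ_1 − θ_2 = 90.0025° (wrapped to (-180°,180°])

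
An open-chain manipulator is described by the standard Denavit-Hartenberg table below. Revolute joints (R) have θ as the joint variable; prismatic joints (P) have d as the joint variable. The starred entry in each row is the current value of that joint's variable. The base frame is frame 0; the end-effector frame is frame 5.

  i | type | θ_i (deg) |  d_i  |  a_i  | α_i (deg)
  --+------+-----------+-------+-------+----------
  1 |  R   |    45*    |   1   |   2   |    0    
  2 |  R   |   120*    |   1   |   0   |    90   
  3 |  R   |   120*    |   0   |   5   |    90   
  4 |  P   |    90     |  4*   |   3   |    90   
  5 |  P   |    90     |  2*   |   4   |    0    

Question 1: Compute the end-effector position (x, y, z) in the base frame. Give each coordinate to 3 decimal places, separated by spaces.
after link 1: o_1 = (1.4142, 1.4142, 1.0000)
after link 2: o_2 = (1.4142, 1.4142, 2.0000)
after link 3: o_3 = (3.8290, 0.7672, 6.3301)
after link 4: o_4 = (1.2594, 4.5615, 8.3301)
after link 5: o_5 = (-1.1207, 5.1993, 12.0622)

-1.121 5.199 12.062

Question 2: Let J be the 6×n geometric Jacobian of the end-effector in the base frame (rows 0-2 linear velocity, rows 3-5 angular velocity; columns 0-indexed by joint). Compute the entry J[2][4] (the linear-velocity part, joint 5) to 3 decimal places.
0.866

prismatic axis z_4 = (0.4830,-0.1294,0.8660)
J_v[:, 4] = z_4; J_ω[:, 4] = (0,0,0)
entry J[2][4] = 0.8660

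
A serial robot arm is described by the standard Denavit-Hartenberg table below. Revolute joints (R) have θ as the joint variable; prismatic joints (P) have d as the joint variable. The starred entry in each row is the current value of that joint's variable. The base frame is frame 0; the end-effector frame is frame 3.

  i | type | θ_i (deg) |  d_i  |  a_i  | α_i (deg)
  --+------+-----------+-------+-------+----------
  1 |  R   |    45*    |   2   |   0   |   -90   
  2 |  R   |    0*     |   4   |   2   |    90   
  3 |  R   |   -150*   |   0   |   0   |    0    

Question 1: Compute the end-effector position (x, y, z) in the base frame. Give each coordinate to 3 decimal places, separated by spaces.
after link 1: o_1 = (0.0000, 0.0000, 2.0000)
after link 2: o_2 = (-1.4142, 4.2426, 2.0000)
after link 3: o_3 = (-1.4142, 4.2426, 2.0000)

-1.414 4.243 2.000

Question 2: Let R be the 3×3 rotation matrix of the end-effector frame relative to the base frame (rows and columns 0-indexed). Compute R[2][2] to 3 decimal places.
1.000

End-effector z-axis (col 2 of R) = (0.0000,0.0000,1.0000)
R[2][2] = 1.0000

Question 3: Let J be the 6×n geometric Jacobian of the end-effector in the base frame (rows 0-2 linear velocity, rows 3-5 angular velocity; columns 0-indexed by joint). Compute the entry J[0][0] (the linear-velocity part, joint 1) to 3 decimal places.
-4.243

axis z_0 = ẑ; lever o_n−o_0 = (-1.4142,4.2426,2.0000)
cross product → J_v[:, 0] = (-4.2426,-1.4142,0.0000)
J_ω[:, 0] = z_0
entry J[0][0] = -4.2426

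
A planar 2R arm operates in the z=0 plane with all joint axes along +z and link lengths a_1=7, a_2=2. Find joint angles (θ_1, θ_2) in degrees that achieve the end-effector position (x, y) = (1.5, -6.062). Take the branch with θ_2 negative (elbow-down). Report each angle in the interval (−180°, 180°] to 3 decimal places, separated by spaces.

cos θ_2 = (38.9978−7²−2²)/(2·7·2) = -0.5001; θ_2 = -120.0051° (elbow-down)
β = atan2(-6.0620,1.5000) = -76.1017°; ψ = atan2(-1.7320,5.9998) = -16.1017°
θ_1 = β − ψ = -60.0000°

-60.000 -120.005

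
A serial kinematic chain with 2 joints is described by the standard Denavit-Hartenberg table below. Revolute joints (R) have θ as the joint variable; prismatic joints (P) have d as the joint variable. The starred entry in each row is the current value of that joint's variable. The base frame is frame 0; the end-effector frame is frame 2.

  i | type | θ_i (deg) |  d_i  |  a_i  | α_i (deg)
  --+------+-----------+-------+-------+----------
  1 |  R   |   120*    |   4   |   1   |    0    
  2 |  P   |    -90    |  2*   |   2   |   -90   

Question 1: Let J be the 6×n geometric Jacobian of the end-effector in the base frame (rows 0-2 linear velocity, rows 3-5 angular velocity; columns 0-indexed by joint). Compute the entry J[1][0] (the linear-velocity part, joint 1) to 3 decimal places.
axis z_0 = ẑ; lever o_n−o_0 = (1.2321,1.8660,6.0000)
cross product → J_v[:, 0] = (-1.8660,1.2321,0.0000)
J_ω[:, 0] = z_0
entry J[1][0] = 1.2321

1.232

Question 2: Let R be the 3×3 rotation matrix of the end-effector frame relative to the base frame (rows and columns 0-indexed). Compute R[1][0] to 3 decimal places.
0.500

End-effector x-axis (col 0 of R) = (0.8660,0.5000,0.0000)
R[1][0] = 0.5000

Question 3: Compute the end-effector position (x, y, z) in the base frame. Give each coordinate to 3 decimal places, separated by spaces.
1.232 1.866 6.000

after link 1: o_1 = (-0.5000, 0.8660, 4.0000)
after link 2: o_2 = (1.2321, 1.8660, 6.0000)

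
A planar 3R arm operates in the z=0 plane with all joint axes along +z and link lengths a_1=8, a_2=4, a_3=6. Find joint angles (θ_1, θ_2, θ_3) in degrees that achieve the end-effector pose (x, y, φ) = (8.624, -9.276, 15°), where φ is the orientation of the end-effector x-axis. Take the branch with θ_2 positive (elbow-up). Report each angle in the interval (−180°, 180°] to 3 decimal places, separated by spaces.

wrist centre = target − a_3·(cos φ, sin φ) = (2.8284, -10.8289)
cos θ_2 = (125.2655−8²−4²)/(2·8·4) = 0.7073; θ_2 = 44.9865° (elbow-up)
β = atan2(-10.8289,2.8284) = -75.3617°; ψ = atan2(2.8278,10.8291) = 14.6346°
θ_1 = β − ψ = -89.9964°
θ_3 = φ − θ_1 − θ_2 = 60.0099° (wrapped to (-180°,180°])

-89.996 44.987 60.010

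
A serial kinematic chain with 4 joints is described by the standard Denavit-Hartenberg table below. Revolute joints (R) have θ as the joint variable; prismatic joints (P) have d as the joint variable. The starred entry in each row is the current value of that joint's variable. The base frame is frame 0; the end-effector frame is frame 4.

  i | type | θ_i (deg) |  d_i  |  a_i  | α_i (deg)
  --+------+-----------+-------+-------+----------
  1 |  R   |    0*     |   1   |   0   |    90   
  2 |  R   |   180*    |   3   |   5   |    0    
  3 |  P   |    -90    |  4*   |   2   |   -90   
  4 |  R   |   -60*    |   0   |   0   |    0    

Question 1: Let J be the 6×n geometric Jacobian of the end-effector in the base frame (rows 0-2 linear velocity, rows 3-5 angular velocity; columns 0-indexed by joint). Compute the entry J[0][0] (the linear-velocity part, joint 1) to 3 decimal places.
7.000

axis z_0 = ẑ; lever o_n−o_0 = (-5.0000,-7.0000,3.0000)
cross product → J_v[:, 0] = (7.0000,-5.0000,0.0000)
J_ω[:, 0] = z_0
entry J[0][0] = 7.0000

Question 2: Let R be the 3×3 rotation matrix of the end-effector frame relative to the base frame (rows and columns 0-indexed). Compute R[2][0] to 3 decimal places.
0.500

End-effector x-axis (col 0 of R) = (0.0000,-0.8660,0.5000)
R[2][0] = 0.5000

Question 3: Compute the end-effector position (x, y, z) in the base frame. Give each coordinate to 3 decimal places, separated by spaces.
after link 1: o_1 = (0.0000, 0.0000, 1.0000)
after link 2: o_2 = (-5.0000, -3.0000, 1.0000)
after link 3: o_3 = (-5.0000, -7.0000, 3.0000)
after link 4: o_4 = (-5.0000, -7.0000, 3.0000)

-5.000 -7.000 3.000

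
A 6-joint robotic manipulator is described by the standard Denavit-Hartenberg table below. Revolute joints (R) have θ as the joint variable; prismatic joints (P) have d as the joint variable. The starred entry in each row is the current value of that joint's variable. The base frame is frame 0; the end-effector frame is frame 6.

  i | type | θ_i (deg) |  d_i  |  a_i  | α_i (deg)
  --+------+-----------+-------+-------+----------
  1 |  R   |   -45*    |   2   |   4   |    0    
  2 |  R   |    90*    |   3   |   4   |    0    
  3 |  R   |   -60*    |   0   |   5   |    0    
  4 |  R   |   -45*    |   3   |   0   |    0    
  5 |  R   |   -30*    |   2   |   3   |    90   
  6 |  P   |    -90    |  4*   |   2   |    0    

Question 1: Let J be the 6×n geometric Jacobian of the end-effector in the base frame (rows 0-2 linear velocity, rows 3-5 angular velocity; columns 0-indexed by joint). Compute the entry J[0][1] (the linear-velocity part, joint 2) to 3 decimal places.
axis z_1 = (0.0000,0.0000,1.0000); lever o_n−o_1 = (3.6581,-1.4657,6.0000)
cross product → J_v[:, 1] = (1.4657,3.6581,-0.0000)
J_ω[:, 1] = z_1
entry J[0][1] = 1.4657

1.466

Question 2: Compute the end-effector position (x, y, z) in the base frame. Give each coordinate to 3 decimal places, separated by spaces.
6.486 -4.294 8.000

after link 1: o_1 = (2.8284, -2.8284, 2.0000)
after link 2: o_2 = (5.6569, 0.0000, 5.0000)
after link 3: o_3 = (10.4865, -1.2941, 5.0000)
after link 4: o_4 = (10.4865, -1.2941, 8.0000)
after link 5: o_5 = (10.4865, -4.2941, 10.0000)
after link 6: o_6 = (6.4865, -4.2941, 8.0000)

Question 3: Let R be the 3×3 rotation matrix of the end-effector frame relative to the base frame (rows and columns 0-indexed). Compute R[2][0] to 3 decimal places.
End-effector x-axis (col 0 of R) = (-0.0000,-0.0000,-1.0000)
R[2][0] = -1.0000

-1.000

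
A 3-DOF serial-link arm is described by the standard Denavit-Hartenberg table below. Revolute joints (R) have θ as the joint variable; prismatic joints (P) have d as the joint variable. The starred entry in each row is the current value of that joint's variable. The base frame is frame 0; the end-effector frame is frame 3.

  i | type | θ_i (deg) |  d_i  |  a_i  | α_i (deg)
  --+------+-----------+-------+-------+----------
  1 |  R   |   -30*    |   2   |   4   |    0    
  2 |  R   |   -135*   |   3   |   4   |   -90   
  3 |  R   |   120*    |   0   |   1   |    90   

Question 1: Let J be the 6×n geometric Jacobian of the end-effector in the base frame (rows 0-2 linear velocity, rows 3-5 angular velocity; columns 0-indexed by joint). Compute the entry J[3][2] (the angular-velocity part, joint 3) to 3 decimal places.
axis z_2 = (0.2588,-0.9659,0.0000); lever o_n−o_2 = (0.4830,0.1294,-0.8660)
cross product → J_v[:, 2] = (0.8365,0.2241,0.5000)
J_ω[:, 2] = z_2
entry J[3][2] = 0.2588

0.259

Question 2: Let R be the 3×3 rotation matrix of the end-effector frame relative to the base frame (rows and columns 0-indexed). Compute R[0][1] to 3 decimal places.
End-effector y-axis (col 1 of R) = (0.2588,-0.9659,0.0000)
R[0][1] = 0.2588

0.259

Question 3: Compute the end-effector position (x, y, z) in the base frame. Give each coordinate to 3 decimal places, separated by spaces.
after link 1: o_1 = (3.4641, -2.0000, 2.0000)
after link 2: o_2 = (-0.3996, -3.0353, 5.0000)
after link 3: o_3 = (0.0834, -2.9059, 4.1340)

0.083 -2.906 4.134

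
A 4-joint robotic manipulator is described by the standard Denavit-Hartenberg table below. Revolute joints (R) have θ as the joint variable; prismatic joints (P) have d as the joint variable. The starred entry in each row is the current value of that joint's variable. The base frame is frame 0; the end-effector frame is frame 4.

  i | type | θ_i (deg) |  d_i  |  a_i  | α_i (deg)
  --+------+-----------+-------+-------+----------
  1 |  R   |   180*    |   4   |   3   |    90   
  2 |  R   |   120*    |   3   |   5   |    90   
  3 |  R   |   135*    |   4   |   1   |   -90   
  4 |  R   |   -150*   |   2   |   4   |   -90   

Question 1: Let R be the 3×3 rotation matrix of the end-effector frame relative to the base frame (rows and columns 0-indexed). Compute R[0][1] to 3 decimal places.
End-effector y-axis (col 1 of R) = (0.3536,0.7071,0.6124)
R[0][1] = 0.3536

0.354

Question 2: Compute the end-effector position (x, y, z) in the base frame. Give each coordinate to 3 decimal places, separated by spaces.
-5.532 -0.157 11.614

after link 1: o_1 = (-3.0000, 0.0000, 4.0000)
after link 2: o_2 = (-0.5000, 3.0000, 8.3301)
after link 3: o_3 = (-4.3177, 3.7071, 9.7178)
after link 4: o_4 = (-5.5321, -0.1566, 11.6143)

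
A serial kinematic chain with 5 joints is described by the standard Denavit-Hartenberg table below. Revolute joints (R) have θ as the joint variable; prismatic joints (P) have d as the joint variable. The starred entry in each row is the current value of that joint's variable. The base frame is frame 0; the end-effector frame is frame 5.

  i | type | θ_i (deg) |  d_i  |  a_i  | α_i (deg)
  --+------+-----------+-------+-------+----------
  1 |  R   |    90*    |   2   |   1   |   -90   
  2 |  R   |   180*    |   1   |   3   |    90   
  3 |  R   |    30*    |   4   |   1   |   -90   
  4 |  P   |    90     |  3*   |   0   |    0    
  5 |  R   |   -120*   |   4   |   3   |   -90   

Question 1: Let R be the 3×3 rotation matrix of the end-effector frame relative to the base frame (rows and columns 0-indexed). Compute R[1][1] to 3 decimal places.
End-effector y-axis (col 1 of R) = (0.8660,-0.5000,-0.0000)
R[1][1] = -0.5000

-0.500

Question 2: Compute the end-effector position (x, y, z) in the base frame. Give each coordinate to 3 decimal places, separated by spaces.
after link 1: o_1 = (0.0000, 1.0000, 2.0000)
after link 2: o_2 = (-1.0000, -2.0000, 2.0000)
after link 3: o_3 = (-1.5000, -2.8660, -2.0000)
after link 4: o_4 = (-4.0981, -1.3660, -2.0000)
after link 5: o_5 = (-8.8612, -1.6160, -3.5000)

-8.861 -1.616 -3.500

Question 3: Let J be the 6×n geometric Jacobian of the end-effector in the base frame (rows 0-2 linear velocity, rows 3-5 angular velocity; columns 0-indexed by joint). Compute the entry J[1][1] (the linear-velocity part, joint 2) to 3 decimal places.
axis z_1 = (-1.0000,0.0000,0.0000); lever o_n−o_1 = (-8.8612,-2.6160,-5.5000)
cross product → J_v[:, 1] = (-0.0000,-5.5000,2.6160)
J_ω[:, 1] = z_1
entry J[1][1] = -5.5000

-5.500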